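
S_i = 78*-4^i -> [78, -312, 1248, -4992, 19968]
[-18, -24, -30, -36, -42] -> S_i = -18 + -6*i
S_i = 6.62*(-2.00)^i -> [6.62, -13.24, 26.48, -52.96, 105.92]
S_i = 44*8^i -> [44, 352, 2816, 22528, 180224]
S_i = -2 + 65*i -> [-2, 63, 128, 193, 258]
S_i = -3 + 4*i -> [-3, 1, 5, 9, 13]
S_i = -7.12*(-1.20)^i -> [-7.12, 8.54, -10.25, 12.3, -14.76]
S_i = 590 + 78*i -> [590, 668, 746, 824, 902]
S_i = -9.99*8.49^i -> [-9.99, -84.82, -720.08, -6113.48, -51903.45]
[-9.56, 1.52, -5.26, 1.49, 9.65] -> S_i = Random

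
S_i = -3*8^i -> [-3, -24, -192, -1536, -12288]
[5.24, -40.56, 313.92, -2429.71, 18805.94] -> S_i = 5.24*(-7.74)^i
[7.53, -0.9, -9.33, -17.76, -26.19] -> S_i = 7.53 + -8.43*i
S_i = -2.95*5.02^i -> [-2.95, -14.81, -74.34, -373.19, -1873.43]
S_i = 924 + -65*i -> [924, 859, 794, 729, 664]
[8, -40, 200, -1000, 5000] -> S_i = 8*-5^i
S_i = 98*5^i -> [98, 490, 2450, 12250, 61250]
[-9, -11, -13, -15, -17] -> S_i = -9 + -2*i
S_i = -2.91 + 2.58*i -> [-2.91, -0.33, 2.25, 4.83, 7.41]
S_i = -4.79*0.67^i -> [-4.79, -3.21, -2.15, -1.44, -0.97]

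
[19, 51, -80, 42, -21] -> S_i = Random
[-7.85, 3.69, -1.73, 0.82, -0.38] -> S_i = -7.85*(-0.47)^i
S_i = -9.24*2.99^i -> [-9.24, -27.63, -82.61, -246.99, -738.51]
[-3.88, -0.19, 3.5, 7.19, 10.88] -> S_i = -3.88 + 3.69*i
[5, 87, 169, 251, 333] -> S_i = 5 + 82*i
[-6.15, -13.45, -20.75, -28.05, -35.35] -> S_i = -6.15 + -7.30*i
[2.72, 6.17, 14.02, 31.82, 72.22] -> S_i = 2.72*2.27^i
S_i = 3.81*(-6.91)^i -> [3.81, -26.33, 181.92, -1257.07, 8686.35]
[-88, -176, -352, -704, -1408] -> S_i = -88*2^i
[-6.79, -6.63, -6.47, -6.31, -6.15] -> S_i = -6.79 + 0.16*i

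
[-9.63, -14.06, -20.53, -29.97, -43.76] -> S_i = -9.63*1.46^i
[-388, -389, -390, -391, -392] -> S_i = -388 + -1*i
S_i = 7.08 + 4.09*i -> [7.08, 11.17, 15.26, 19.35, 23.44]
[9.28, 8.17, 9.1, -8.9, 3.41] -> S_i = Random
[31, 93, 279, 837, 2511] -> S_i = 31*3^i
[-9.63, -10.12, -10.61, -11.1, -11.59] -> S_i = -9.63 + -0.49*i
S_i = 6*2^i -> [6, 12, 24, 48, 96]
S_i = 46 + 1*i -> [46, 47, 48, 49, 50]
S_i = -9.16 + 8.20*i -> [-9.16, -0.96, 7.24, 15.44, 23.64]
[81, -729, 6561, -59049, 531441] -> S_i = 81*-9^i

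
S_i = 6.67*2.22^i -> [6.67, 14.81, 32.87, 72.98, 162.01]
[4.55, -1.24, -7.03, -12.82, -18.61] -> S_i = 4.55 + -5.79*i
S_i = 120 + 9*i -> [120, 129, 138, 147, 156]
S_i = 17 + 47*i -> [17, 64, 111, 158, 205]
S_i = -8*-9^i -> [-8, 72, -648, 5832, -52488]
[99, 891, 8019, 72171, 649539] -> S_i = 99*9^i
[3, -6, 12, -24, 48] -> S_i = 3*-2^i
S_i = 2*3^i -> [2, 6, 18, 54, 162]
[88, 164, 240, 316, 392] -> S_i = 88 + 76*i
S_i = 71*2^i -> [71, 142, 284, 568, 1136]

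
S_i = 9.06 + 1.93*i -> [9.06, 10.99, 12.92, 14.85, 16.78]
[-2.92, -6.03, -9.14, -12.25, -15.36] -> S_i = -2.92 + -3.11*i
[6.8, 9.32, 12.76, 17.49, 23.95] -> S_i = 6.80*1.37^i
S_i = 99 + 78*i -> [99, 177, 255, 333, 411]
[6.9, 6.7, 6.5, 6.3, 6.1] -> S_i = 6.90 + -0.20*i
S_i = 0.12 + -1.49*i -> [0.12, -1.37, -2.86, -4.35, -5.84]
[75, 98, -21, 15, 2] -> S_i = Random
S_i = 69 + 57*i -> [69, 126, 183, 240, 297]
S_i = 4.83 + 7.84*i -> [4.83, 12.67, 20.51, 28.35, 36.19]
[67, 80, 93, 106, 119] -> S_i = 67 + 13*i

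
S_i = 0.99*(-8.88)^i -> [0.99, -8.79, 78.07, -693.22, 6155.84]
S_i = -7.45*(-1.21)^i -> [-7.45, 9.01, -10.91, 13.2, -15.97]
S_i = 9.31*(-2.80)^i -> [9.31, -26.07, 72.99, -204.37, 572.24]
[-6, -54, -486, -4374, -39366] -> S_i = -6*9^i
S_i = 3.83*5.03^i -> [3.83, 19.26, 96.9, 487.42, 2451.72]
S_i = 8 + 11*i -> [8, 19, 30, 41, 52]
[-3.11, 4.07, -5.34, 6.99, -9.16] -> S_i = -3.11*(-1.31)^i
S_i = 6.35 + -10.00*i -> [6.35, -3.65, -13.65, -23.65, -33.65]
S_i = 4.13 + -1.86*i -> [4.13, 2.27, 0.41, -1.45, -3.31]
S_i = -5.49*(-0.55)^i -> [-5.49, 3.02, -1.66, 0.91, -0.5]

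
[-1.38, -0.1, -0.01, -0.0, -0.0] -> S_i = -1.38*0.07^i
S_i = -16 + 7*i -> [-16, -9, -2, 5, 12]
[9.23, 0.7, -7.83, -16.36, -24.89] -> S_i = 9.23 + -8.53*i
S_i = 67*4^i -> [67, 268, 1072, 4288, 17152]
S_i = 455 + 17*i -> [455, 472, 489, 506, 523]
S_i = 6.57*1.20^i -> [6.57, 7.88, 9.46, 11.35, 13.62]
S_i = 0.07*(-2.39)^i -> [0.07, -0.17, 0.4, -0.96, 2.28]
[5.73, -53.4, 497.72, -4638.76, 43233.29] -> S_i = 5.73*(-9.32)^i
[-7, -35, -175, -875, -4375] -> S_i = -7*5^i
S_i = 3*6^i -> [3, 18, 108, 648, 3888]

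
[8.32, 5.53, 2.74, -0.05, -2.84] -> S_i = 8.32 + -2.79*i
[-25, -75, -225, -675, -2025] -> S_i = -25*3^i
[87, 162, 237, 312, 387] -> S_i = 87 + 75*i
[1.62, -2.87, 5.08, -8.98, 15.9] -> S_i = 1.62*(-1.77)^i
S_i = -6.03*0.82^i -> [-6.03, -4.94, -4.05, -3.32, -2.73]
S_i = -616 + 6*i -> [-616, -610, -604, -598, -592]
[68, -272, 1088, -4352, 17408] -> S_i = 68*-4^i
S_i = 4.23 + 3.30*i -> [4.23, 7.53, 10.83, 14.13, 17.43]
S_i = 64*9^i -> [64, 576, 5184, 46656, 419904]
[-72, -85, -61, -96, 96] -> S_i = Random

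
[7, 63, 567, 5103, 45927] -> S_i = 7*9^i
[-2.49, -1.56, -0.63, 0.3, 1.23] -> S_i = -2.49 + 0.93*i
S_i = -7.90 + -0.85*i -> [-7.9, -8.75, -9.6, -10.45, -11.3]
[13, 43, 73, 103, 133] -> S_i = 13 + 30*i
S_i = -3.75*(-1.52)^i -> [-3.75, 5.7, -8.66, 13.17, -20.02]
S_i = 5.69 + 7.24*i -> [5.69, 12.93, 20.17, 27.41, 34.65]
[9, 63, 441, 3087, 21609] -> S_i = 9*7^i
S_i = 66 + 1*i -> [66, 67, 68, 69, 70]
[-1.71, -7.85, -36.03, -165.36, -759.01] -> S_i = -1.71*4.59^i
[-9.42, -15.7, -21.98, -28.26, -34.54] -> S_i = -9.42 + -6.28*i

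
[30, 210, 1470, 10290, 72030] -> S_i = 30*7^i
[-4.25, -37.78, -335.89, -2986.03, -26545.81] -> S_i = -4.25*8.89^i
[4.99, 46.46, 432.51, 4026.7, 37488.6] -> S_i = 4.99*9.31^i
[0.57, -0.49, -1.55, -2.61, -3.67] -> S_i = 0.57 + -1.06*i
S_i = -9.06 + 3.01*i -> [-9.06, -6.05, -3.04, -0.03, 2.98]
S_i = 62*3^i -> [62, 186, 558, 1674, 5022]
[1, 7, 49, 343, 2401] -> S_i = 1*7^i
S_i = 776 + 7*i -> [776, 783, 790, 797, 804]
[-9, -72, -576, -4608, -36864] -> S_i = -9*8^i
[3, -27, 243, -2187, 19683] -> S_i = 3*-9^i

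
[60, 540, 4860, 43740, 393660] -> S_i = 60*9^i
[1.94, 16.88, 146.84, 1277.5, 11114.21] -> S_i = 1.94*8.70^i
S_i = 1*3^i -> [1, 3, 9, 27, 81]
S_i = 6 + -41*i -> [6, -35, -76, -117, -158]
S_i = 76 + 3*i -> [76, 79, 82, 85, 88]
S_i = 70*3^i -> [70, 210, 630, 1890, 5670]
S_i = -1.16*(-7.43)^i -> [-1.16, 8.62, -64.04, 475.8, -3535.19]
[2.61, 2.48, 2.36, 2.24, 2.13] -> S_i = 2.61*0.95^i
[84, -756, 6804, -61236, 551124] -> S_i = 84*-9^i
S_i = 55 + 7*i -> [55, 62, 69, 76, 83]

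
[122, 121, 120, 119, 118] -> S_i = 122 + -1*i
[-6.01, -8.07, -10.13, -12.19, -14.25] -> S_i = -6.01 + -2.06*i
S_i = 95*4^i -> [95, 380, 1520, 6080, 24320]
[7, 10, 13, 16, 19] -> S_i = 7 + 3*i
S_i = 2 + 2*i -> [2, 4, 6, 8, 10]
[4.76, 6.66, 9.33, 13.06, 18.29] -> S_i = 4.76*1.40^i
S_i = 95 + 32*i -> [95, 127, 159, 191, 223]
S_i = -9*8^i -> [-9, -72, -576, -4608, -36864]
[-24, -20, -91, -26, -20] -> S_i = Random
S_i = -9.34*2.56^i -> [-9.34, -23.91, -61.21, -156.7, -401.15]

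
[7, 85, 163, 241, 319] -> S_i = 7 + 78*i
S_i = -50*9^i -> [-50, -450, -4050, -36450, -328050]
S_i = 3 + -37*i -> [3, -34, -71, -108, -145]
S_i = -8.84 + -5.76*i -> [-8.84, -14.6, -20.36, -26.12, -31.88]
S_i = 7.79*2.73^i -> [7.79, 21.27, 58.06, 158.5, 432.7]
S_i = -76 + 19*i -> [-76, -57, -38, -19, 0]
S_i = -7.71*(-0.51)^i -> [-7.71, 3.93, -2.01, 1.02, -0.52]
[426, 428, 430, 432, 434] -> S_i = 426 + 2*i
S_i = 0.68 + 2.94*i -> [0.68, 3.62, 6.56, 9.5, 12.44]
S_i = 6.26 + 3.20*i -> [6.26, 9.46, 12.66, 15.86, 19.06]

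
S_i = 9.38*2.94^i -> [9.38, 27.58, 81.08, 238.37, 700.8]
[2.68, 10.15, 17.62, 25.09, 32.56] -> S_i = 2.68 + 7.47*i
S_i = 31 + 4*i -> [31, 35, 39, 43, 47]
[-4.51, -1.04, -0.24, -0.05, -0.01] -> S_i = -4.51*0.23^i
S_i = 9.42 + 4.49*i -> [9.42, 13.91, 18.4, 22.89, 27.38]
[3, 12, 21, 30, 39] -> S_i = 3 + 9*i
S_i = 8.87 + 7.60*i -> [8.87, 16.47, 24.07, 31.67, 39.27]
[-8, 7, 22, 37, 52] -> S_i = -8 + 15*i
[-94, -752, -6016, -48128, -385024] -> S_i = -94*8^i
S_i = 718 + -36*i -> [718, 682, 646, 610, 574]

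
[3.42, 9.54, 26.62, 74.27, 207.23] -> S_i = 3.42*2.79^i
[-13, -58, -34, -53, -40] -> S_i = Random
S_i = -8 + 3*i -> [-8, -5, -2, 1, 4]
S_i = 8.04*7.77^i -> [8.04, 62.47, 485.4, 3771.54, 29304.89]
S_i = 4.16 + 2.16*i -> [4.16, 6.32, 8.48, 10.64, 12.8]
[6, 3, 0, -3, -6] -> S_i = 6 + -3*i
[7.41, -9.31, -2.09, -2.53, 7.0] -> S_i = Random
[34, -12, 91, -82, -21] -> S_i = Random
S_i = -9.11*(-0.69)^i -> [-9.11, 6.29, -4.34, 2.99, -2.06]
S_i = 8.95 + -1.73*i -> [8.95, 7.22, 5.49, 3.76, 2.03]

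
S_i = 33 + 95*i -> [33, 128, 223, 318, 413]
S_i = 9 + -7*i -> [9, 2, -5, -12, -19]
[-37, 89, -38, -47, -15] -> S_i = Random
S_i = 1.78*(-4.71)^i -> [1.78, -8.38, 39.49, -185.99, 876.0]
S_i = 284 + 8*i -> [284, 292, 300, 308, 316]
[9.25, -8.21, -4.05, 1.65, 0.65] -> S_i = Random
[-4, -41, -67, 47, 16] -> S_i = Random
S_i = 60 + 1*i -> [60, 61, 62, 63, 64]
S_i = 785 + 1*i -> [785, 786, 787, 788, 789]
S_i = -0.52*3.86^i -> [-0.52, -2.01, -7.75, -29.91, -115.44]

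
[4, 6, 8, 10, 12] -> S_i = 4 + 2*i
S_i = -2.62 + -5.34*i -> [-2.62, -7.96, -13.3, -18.64, -23.98]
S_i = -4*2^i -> [-4, -8, -16, -32, -64]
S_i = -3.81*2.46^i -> [-3.81, -9.37, -23.06, -56.72, -139.53]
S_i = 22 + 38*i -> [22, 60, 98, 136, 174]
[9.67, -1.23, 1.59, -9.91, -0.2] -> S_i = Random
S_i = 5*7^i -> [5, 35, 245, 1715, 12005]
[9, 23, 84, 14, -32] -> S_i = Random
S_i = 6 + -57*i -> [6, -51, -108, -165, -222]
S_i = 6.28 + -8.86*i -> [6.28, -2.58, -11.44, -20.3, -29.16]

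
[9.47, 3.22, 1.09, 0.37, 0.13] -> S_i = 9.47*0.34^i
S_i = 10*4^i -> [10, 40, 160, 640, 2560]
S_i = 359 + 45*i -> [359, 404, 449, 494, 539]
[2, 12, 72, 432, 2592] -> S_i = 2*6^i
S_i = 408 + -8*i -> [408, 400, 392, 384, 376]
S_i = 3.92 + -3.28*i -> [3.92, 0.64, -2.64, -5.92, -9.2]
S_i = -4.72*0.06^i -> [-4.72, -0.28, -0.02, -0.0, -0.0]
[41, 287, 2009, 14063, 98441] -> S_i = 41*7^i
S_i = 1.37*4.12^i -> [1.37, 5.64, 23.25, 95.81, 394.74]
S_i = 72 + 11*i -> [72, 83, 94, 105, 116]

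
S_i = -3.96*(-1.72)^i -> [-3.96, 6.81, -11.72, 20.15, -34.66]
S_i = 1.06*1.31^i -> [1.06, 1.39, 1.82, 2.38, 3.12]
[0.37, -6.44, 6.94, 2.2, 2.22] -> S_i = Random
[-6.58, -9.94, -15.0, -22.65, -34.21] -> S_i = -6.58*1.51^i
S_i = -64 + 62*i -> [-64, -2, 60, 122, 184]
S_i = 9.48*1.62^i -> [9.48, 15.36, 24.88, 40.3, 65.29]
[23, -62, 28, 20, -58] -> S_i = Random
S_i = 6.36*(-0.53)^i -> [6.36, -3.37, 1.79, -0.95, 0.5]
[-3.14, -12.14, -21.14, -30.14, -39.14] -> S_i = -3.14 + -9.00*i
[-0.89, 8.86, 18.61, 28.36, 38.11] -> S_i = -0.89 + 9.75*i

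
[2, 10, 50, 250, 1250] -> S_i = 2*5^i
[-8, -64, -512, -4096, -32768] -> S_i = -8*8^i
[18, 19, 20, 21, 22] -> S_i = 18 + 1*i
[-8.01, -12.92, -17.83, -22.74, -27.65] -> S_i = -8.01 + -4.91*i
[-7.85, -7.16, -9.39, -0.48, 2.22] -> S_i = Random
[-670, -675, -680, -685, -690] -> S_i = -670 + -5*i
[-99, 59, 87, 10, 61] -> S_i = Random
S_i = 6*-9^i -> [6, -54, 486, -4374, 39366]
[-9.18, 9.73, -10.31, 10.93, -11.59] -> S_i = -9.18*(-1.06)^i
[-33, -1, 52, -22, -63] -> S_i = Random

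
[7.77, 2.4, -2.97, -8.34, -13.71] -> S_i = 7.77 + -5.37*i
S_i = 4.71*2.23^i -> [4.71, 10.5, 23.42, 52.23, 116.48]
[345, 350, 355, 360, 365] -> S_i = 345 + 5*i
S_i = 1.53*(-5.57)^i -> [1.53, -8.52, 47.47, -264.4, 1472.69]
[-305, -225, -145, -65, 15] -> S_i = -305 + 80*i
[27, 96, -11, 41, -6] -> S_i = Random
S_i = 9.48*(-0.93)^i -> [9.48, -8.82, 8.2, -7.63, 7.09]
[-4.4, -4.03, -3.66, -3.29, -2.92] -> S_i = -4.40 + 0.37*i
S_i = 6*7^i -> [6, 42, 294, 2058, 14406]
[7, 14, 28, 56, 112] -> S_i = 7*2^i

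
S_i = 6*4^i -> [6, 24, 96, 384, 1536]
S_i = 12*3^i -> [12, 36, 108, 324, 972]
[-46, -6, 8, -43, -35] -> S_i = Random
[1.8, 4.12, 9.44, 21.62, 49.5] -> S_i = 1.80*2.29^i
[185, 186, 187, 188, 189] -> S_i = 185 + 1*i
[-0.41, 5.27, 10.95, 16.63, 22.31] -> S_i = -0.41 + 5.68*i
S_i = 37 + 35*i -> [37, 72, 107, 142, 177]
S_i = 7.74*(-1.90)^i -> [7.74, -14.71, 27.94, -53.09, 100.87]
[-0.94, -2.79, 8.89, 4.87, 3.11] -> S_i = Random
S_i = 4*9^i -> [4, 36, 324, 2916, 26244]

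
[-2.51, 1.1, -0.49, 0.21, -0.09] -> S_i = -2.51*(-0.44)^i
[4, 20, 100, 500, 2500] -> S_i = 4*5^i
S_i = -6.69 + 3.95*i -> [-6.69, -2.74, 1.21, 5.16, 9.11]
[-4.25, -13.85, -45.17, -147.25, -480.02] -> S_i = -4.25*3.26^i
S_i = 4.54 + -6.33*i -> [4.54, -1.79, -8.12, -14.45, -20.78]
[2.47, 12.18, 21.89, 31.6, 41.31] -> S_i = 2.47 + 9.71*i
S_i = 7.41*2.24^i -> [7.41, 16.6, 37.18, 83.28, 186.56]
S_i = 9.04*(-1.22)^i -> [9.04, -11.03, 13.46, -16.42, 20.03]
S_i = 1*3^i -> [1, 3, 9, 27, 81]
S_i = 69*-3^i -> [69, -207, 621, -1863, 5589]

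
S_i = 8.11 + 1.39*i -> [8.11, 9.5, 10.89, 12.28, 13.67]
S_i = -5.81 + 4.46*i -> [-5.81, -1.35, 3.11, 7.57, 12.03]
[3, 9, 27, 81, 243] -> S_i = 3*3^i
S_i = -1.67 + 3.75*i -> [-1.67, 2.08, 5.83, 9.58, 13.33]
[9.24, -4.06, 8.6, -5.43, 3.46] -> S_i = Random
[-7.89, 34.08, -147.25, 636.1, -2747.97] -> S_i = -7.89*(-4.32)^i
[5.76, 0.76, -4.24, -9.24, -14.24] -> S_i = 5.76 + -5.00*i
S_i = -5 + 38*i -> [-5, 33, 71, 109, 147]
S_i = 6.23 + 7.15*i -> [6.23, 13.38, 20.53, 27.68, 34.83]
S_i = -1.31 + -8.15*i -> [-1.31, -9.46, -17.61, -25.76, -33.91]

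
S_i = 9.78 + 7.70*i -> [9.78, 17.48, 25.18, 32.88, 40.58]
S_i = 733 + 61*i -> [733, 794, 855, 916, 977]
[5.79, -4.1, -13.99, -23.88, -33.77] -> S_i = 5.79 + -9.89*i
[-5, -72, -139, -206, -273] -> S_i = -5 + -67*i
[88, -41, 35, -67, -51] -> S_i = Random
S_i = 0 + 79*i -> [0, 79, 158, 237, 316]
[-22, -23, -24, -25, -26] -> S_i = -22 + -1*i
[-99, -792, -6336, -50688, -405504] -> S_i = -99*8^i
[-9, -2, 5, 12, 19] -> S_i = -9 + 7*i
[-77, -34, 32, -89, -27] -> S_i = Random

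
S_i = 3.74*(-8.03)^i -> [3.74, -30.03, 241.16, -1936.5, 15550.12]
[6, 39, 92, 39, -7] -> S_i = Random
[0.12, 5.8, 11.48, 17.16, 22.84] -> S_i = 0.12 + 5.68*i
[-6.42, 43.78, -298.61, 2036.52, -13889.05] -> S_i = -6.42*(-6.82)^i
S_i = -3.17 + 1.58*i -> [-3.17, -1.59, -0.01, 1.57, 3.15]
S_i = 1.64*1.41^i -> [1.64, 2.31, 3.26, 4.6, 6.48]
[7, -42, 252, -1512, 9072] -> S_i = 7*-6^i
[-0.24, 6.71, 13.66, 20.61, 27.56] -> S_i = -0.24 + 6.95*i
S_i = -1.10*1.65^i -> [-1.1, -1.82, -2.99, -4.94, -8.15]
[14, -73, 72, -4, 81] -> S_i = Random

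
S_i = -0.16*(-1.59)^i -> [-0.16, 0.25, -0.4, 0.64, -1.02]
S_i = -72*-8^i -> [-72, 576, -4608, 36864, -294912]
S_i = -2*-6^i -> [-2, 12, -72, 432, -2592]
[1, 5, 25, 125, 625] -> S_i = 1*5^i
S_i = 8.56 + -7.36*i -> [8.56, 1.2, -6.16, -13.52, -20.88]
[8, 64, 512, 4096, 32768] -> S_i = 8*8^i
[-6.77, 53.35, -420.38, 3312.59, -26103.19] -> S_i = -6.77*(-7.88)^i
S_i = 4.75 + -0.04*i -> [4.75, 4.71, 4.67, 4.63, 4.59]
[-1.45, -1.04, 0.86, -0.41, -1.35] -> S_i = Random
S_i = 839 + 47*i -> [839, 886, 933, 980, 1027]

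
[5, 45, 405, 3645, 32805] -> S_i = 5*9^i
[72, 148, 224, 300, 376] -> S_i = 72 + 76*i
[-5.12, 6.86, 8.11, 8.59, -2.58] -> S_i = Random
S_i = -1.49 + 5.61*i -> [-1.49, 4.12, 9.73, 15.34, 20.95]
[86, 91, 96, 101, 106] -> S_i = 86 + 5*i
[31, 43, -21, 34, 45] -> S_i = Random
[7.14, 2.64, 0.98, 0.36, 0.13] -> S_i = 7.14*0.37^i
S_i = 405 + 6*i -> [405, 411, 417, 423, 429]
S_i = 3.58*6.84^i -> [3.58, 24.49, 167.49, 1145.65, 7836.23]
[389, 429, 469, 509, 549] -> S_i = 389 + 40*i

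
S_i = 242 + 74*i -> [242, 316, 390, 464, 538]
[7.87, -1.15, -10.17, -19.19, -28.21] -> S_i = 7.87 + -9.02*i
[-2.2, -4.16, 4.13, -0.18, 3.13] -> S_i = Random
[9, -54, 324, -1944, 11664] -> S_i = 9*-6^i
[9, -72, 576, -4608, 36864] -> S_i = 9*-8^i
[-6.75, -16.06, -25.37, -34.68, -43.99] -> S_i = -6.75 + -9.31*i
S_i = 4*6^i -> [4, 24, 144, 864, 5184]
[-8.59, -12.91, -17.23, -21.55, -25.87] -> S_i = -8.59 + -4.32*i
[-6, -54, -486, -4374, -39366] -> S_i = -6*9^i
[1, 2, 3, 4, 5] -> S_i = 1 + 1*i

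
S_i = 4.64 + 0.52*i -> [4.64, 5.16, 5.68, 6.2, 6.72]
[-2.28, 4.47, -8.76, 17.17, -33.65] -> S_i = -2.28*(-1.96)^i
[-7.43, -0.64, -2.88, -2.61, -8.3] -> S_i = Random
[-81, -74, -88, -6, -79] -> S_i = Random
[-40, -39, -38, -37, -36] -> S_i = -40 + 1*i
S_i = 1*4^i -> [1, 4, 16, 64, 256]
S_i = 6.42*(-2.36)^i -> [6.42, -15.15, 35.76, -84.39, 199.15]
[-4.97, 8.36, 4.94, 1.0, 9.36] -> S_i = Random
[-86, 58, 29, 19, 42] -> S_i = Random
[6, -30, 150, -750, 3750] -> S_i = 6*-5^i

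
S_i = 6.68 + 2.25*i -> [6.68, 8.93, 11.18, 13.43, 15.68]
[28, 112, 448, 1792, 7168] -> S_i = 28*4^i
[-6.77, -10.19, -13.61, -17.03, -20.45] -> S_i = -6.77 + -3.42*i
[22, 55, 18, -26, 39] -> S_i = Random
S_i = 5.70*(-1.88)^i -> [5.7, -10.72, 20.15, -37.87, 71.2]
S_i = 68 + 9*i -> [68, 77, 86, 95, 104]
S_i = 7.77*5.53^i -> [7.77, 42.97, 237.61, 1314.0, 7266.44]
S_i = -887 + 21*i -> [-887, -866, -845, -824, -803]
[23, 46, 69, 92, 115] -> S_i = 23 + 23*i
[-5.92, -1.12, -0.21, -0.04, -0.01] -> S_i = -5.92*0.19^i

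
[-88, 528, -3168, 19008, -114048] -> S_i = -88*-6^i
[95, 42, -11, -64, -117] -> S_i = 95 + -53*i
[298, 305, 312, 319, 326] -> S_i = 298 + 7*i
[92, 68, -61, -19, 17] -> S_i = Random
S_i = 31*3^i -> [31, 93, 279, 837, 2511]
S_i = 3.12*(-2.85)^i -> [3.12, -8.89, 25.34, -72.23, 205.84]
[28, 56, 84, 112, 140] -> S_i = 28 + 28*i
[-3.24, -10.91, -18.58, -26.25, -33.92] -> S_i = -3.24 + -7.67*i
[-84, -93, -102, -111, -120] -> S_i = -84 + -9*i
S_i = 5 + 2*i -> [5, 7, 9, 11, 13]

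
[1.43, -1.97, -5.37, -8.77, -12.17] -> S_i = 1.43 + -3.40*i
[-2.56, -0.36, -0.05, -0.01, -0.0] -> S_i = -2.56*0.14^i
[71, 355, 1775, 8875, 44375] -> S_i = 71*5^i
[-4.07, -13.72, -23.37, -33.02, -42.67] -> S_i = -4.07 + -9.65*i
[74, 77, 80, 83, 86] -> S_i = 74 + 3*i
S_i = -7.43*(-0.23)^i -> [-7.43, 1.71, -0.39, 0.09, -0.02]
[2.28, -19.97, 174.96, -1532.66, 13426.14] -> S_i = 2.28*(-8.76)^i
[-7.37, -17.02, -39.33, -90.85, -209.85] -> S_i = -7.37*2.31^i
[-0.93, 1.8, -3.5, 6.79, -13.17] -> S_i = -0.93*(-1.94)^i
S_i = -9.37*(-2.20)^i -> [-9.37, 20.61, -45.35, 99.77, -219.5]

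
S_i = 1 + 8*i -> [1, 9, 17, 25, 33]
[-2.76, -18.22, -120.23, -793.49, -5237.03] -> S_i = -2.76*6.60^i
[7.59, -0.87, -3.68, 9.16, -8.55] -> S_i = Random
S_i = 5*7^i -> [5, 35, 245, 1715, 12005]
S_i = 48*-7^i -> [48, -336, 2352, -16464, 115248]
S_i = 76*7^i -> [76, 532, 3724, 26068, 182476]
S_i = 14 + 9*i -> [14, 23, 32, 41, 50]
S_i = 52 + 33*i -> [52, 85, 118, 151, 184]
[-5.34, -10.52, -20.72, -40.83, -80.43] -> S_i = -5.34*1.97^i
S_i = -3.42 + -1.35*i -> [-3.42, -4.77, -6.12, -7.47, -8.82]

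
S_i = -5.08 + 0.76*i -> [-5.08, -4.32, -3.56, -2.8, -2.04]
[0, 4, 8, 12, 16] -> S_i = 0 + 4*i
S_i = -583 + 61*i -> [-583, -522, -461, -400, -339]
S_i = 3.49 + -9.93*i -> [3.49, -6.44, -16.37, -26.3, -36.23]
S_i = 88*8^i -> [88, 704, 5632, 45056, 360448]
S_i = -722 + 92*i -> [-722, -630, -538, -446, -354]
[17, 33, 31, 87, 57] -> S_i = Random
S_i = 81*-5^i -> [81, -405, 2025, -10125, 50625]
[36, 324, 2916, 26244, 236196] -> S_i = 36*9^i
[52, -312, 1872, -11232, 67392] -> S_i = 52*-6^i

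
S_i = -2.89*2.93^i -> [-2.89, -8.47, -24.81, -72.69, -212.99]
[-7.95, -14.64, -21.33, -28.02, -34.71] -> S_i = -7.95 + -6.69*i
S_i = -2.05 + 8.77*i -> [-2.05, 6.72, 15.49, 24.26, 33.03]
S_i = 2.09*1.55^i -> [2.09, 3.24, 5.02, 7.78, 12.06]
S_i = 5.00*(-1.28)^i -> [5.0, -6.4, 8.19, -10.49, 13.42]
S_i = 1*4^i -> [1, 4, 16, 64, 256]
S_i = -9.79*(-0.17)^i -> [-9.79, 1.66, -0.28, 0.05, -0.01]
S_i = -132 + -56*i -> [-132, -188, -244, -300, -356]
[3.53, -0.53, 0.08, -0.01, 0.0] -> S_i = 3.53*(-0.15)^i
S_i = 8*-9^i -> [8, -72, 648, -5832, 52488]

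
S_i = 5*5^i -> [5, 25, 125, 625, 3125]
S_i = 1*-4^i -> [1, -4, 16, -64, 256]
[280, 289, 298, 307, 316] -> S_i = 280 + 9*i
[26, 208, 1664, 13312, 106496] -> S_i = 26*8^i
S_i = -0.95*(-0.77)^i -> [-0.95, 0.73, -0.56, 0.43, -0.33]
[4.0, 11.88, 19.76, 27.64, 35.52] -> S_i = 4.00 + 7.88*i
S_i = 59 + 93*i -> [59, 152, 245, 338, 431]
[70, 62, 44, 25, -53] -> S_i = Random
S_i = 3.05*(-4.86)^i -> [3.05, -14.82, 72.04, -350.11, 1701.55]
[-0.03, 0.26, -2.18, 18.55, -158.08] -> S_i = -0.03*(-8.52)^i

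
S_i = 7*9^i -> [7, 63, 567, 5103, 45927]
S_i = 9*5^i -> [9, 45, 225, 1125, 5625]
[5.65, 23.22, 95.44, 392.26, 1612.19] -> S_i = 5.65*4.11^i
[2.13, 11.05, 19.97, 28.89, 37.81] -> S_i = 2.13 + 8.92*i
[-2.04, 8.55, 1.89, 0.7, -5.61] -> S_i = Random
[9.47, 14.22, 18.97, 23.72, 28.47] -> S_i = 9.47 + 4.75*i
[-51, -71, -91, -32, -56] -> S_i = Random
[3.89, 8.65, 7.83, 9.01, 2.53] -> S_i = Random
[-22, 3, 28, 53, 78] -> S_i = -22 + 25*i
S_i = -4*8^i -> [-4, -32, -256, -2048, -16384]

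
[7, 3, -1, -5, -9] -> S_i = 7 + -4*i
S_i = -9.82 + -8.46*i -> [-9.82, -18.28, -26.74, -35.2, -43.66]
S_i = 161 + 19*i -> [161, 180, 199, 218, 237]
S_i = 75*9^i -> [75, 675, 6075, 54675, 492075]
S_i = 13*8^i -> [13, 104, 832, 6656, 53248]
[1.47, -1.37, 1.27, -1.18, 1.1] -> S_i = 1.47*(-0.93)^i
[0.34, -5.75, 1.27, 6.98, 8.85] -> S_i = Random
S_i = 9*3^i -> [9, 27, 81, 243, 729]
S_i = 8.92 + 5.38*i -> [8.92, 14.3, 19.68, 25.06, 30.44]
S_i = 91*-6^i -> [91, -546, 3276, -19656, 117936]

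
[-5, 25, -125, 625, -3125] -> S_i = -5*-5^i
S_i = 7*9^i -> [7, 63, 567, 5103, 45927]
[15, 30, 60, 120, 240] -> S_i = 15*2^i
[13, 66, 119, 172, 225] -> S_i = 13 + 53*i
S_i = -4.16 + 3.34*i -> [-4.16, -0.82, 2.52, 5.86, 9.2]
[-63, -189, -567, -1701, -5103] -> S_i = -63*3^i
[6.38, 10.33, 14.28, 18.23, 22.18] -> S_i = 6.38 + 3.95*i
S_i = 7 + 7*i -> [7, 14, 21, 28, 35]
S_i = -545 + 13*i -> [-545, -532, -519, -506, -493]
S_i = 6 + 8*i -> [6, 14, 22, 30, 38]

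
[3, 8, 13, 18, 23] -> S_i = 3 + 5*i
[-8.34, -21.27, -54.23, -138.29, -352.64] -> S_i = -8.34*2.55^i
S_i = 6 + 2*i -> [6, 8, 10, 12, 14]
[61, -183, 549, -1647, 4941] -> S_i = 61*-3^i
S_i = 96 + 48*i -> [96, 144, 192, 240, 288]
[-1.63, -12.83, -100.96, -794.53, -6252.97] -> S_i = -1.63*7.87^i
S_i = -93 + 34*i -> [-93, -59, -25, 9, 43]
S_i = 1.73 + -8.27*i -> [1.73, -6.54, -14.81, -23.08, -31.35]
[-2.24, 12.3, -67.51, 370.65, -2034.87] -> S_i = -2.24*(-5.49)^i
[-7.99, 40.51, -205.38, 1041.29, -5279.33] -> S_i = -7.99*(-5.07)^i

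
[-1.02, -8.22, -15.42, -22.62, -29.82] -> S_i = -1.02 + -7.20*i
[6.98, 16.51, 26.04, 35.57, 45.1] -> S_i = 6.98 + 9.53*i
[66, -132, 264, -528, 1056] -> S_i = 66*-2^i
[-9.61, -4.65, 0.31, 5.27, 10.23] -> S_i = -9.61 + 4.96*i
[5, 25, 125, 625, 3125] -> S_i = 5*5^i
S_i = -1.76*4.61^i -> [-1.76, -8.11, -37.4, -172.43, -794.91]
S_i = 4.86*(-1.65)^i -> [4.86, -8.02, 13.23, -21.83, 36.02]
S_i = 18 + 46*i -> [18, 64, 110, 156, 202]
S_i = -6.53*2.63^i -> [-6.53, -17.17, -45.17, -118.79, -312.42]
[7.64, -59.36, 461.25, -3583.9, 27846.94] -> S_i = 7.64*(-7.77)^i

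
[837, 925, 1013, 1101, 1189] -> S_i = 837 + 88*i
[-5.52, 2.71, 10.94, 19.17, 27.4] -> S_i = -5.52 + 8.23*i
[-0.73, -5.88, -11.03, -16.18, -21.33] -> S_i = -0.73 + -5.15*i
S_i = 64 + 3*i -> [64, 67, 70, 73, 76]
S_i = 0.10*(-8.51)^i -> [0.1, -0.85, 7.24, -61.63, 524.47]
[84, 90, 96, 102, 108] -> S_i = 84 + 6*i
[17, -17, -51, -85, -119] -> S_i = 17 + -34*i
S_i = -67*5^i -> [-67, -335, -1675, -8375, -41875]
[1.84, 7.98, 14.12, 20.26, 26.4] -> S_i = 1.84 + 6.14*i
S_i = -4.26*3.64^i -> [-4.26, -15.51, -56.44, -205.45, -747.85]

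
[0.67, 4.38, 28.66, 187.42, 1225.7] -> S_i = 0.67*6.54^i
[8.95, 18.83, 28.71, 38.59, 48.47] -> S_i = 8.95 + 9.88*i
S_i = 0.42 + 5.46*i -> [0.42, 5.88, 11.34, 16.8, 22.26]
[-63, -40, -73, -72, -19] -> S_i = Random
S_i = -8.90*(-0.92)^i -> [-8.9, 8.19, -7.53, 6.93, -6.38]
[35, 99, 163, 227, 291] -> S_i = 35 + 64*i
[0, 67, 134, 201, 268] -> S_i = 0 + 67*i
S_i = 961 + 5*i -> [961, 966, 971, 976, 981]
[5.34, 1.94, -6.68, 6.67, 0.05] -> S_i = Random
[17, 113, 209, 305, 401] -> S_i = 17 + 96*i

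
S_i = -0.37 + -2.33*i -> [-0.37, -2.7, -5.03, -7.36, -9.69]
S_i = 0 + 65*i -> [0, 65, 130, 195, 260]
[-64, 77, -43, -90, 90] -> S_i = Random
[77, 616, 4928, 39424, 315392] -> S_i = 77*8^i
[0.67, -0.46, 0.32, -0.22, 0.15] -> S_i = 0.67*(-0.69)^i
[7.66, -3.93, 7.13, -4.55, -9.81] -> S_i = Random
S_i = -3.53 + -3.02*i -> [-3.53, -6.55, -9.57, -12.59, -15.61]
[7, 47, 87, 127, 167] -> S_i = 7 + 40*i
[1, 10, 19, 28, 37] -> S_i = 1 + 9*i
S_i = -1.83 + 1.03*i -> [-1.83, -0.8, 0.23, 1.26, 2.29]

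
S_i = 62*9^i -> [62, 558, 5022, 45198, 406782]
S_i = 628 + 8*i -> [628, 636, 644, 652, 660]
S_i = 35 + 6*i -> [35, 41, 47, 53, 59]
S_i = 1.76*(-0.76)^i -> [1.76, -1.34, 1.02, -0.77, 0.59]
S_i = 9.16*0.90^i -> [9.16, 8.24, 7.42, 6.68, 6.01]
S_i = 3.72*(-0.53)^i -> [3.72, -1.97, 1.04, -0.55, 0.29]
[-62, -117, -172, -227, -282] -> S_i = -62 + -55*i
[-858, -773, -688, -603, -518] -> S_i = -858 + 85*i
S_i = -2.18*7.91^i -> [-2.18, -17.24, -136.4, -1078.91, -8534.19]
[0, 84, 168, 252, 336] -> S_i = 0 + 84*i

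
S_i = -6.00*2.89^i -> [-6.0, -17.34, -50.11, -144.83, -418.55]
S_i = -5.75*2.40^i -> [-5.75, -13.8, -33.12, -79.49, -190.77]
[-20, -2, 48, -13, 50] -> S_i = Random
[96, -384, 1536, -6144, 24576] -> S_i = 96*-4^i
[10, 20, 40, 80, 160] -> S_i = 10*2^i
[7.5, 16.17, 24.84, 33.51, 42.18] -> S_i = 7.50 + 8.67*i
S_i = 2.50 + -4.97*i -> [2.5, -2.47, -7.44, -12.41, -17.38]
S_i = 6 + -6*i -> [6, 0, -6, -12, -18]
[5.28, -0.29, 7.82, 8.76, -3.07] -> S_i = Random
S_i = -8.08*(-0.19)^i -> [-8.08, 1.54, -0.29, 0.06, -0.01]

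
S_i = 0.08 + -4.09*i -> [0.08, -4.01, -8.1, -12.19, -16.28]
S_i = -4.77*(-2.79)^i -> [-4.77, 13.31, -37.13, 103.59, -289.02]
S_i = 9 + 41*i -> [9, 50, 91, 132, 173]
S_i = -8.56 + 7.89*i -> [-8.56, -0.67, 7.22, 15.11, 23.0]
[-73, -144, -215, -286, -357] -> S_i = -73 + -71*i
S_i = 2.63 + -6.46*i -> [2.63, -3.83, -10.29, -16.75, -23.21]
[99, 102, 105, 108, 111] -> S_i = 99 + 3*i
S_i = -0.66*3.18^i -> [-0.66, -2.1, -6.67, -21.22, -67.49]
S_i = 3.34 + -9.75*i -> [3.34, -6.41, -16.16, -25.91, -35.66]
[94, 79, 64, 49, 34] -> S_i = 94 + -15*i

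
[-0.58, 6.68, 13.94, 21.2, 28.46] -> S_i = -0.58 + 7.26*i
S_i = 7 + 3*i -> [7, 10, 13, 16, 19]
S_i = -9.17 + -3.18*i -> [-9.17, -12.35, -15.53, -18.71, -21.89]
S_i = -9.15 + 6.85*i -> [-9.15, -2.3, 4.55, 11.4, 18.25]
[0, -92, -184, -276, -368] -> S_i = 0 + -92*i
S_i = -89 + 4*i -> [-89, -85, -81, -77, -73]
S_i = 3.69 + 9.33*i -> [3.69, 13.02, 22.35, 31.68, 41.01]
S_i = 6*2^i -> [6, 12, 24, 48, 96]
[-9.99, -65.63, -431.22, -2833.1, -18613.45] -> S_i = -9.99*6.57^i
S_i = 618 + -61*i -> [618, 557, 496, 435, 374]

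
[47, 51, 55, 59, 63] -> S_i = 47 + 4*i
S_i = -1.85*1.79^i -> [-1.85, -3.31, -5.93, -10.61, -18.99]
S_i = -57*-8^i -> [-57, 456, -3648, 29184, -233472]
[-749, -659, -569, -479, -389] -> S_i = -749 + 90*i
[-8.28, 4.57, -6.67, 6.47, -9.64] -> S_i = Random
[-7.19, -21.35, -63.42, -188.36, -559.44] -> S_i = -7.19*2.97^i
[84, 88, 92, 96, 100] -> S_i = 84 + 4*i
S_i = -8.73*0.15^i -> [-8.73, -1.31, -0.2, -0.03, -0.0]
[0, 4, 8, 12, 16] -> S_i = 0 + 4*i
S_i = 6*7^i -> [6, 42, 294, 2058, 14406]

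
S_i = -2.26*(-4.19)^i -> [-2.26, 9.47, -39.68, 166.25, -696.57]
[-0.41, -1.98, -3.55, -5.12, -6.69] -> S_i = -0.41 + -1.57*i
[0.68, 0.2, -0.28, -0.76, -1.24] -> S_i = 0.68 + -0.48*i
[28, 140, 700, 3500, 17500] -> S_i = 28*5^i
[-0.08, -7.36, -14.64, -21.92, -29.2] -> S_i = -0.08 + -7.28*i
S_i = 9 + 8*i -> [9, 17, 25, 33, 41]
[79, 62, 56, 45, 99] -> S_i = Random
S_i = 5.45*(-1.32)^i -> [5.45, -7.19, 9.5, -12.53, 16.55]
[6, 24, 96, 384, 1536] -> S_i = 6*4^i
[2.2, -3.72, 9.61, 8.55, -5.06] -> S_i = Random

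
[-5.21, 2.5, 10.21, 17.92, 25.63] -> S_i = -5.21 + 7.71*i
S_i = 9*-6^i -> [9, -54, 324, -1944, 11664]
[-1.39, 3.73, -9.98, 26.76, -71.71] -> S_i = -1.39*(-2.68)^i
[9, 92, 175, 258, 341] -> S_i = 9 + 83*i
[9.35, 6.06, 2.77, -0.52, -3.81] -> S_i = 9.35 + -3.29*i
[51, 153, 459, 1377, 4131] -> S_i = 51*3^i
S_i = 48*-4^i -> [48, -192, 768, -3072, 12288]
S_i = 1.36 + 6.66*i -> [1.36, 8.02, 14.68, 21.34, 28.0]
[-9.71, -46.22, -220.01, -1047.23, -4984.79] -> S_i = -9.71*4.76^i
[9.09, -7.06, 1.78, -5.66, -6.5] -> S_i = Random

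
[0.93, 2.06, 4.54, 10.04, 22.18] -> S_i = 0.93*2.21^i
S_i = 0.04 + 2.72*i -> [0.04, 2.76, 5.48, 8.2, 10.92]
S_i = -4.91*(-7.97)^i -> [-4.91, 39.13, -311.89, 2485.74, -19811.38]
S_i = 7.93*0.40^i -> [7.93, 3.17, 1.27, 0.51, 0.2]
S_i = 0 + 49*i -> [0, 49, 98, 147, 196]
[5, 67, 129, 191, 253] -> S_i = 5 + 62*i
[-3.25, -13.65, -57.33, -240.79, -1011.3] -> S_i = -3.25*4.20^i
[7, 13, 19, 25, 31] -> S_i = 7 + 6*i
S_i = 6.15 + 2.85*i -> [6.15, 9.0, 11.85, 14.7, 17.55]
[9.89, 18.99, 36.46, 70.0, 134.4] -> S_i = 9.89*1.92^i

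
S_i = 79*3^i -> [79, 237, 711, 2133, 6399]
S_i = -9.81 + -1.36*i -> [-9.81, -11.17, -12.53, -13.89, -15.25]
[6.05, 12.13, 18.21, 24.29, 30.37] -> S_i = 6.05 + 6.08*i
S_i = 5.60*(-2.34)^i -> [5.6, -13.1, 30.66, -71.75, 167.9]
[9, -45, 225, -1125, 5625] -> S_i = 9*-5^i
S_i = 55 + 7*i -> [55, 62, 69, 76, 83]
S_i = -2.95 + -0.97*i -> [-2.95, -3.92, -4.89, -5.86, -6.83]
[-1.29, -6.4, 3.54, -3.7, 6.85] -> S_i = Random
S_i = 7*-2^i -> [7, -14, 28, -56, 112]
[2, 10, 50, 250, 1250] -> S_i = 2*5^i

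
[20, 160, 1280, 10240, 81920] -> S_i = 20*8^i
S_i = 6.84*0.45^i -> [6.84, 3.08, 1.39, 0.62, 0.28]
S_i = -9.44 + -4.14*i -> [-9.44, -13.58, -17.72, -21.86, -26.0]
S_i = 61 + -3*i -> [61, 58, 55, 52, 49]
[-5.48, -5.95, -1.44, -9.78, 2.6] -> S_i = Random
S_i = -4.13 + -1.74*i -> [-4.13, -5.87, -7.61, -9.35, -11.09]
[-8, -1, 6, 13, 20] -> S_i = -8 + 7*i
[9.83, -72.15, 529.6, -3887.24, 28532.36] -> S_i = 9.83*(-7.34)^i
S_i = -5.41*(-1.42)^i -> [-5.41, 7.68, -10.91, 15.49, -22.0]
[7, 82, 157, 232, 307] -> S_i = 7 + 75*i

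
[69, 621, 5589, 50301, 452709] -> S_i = 69*9^i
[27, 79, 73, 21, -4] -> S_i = Random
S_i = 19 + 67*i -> [19, 86, 153, 220, 287]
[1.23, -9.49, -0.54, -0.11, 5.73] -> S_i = Random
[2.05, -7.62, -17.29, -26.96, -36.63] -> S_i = 2.05 + -9.67*i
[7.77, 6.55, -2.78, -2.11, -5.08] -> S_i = Random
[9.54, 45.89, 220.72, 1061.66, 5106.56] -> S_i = 9.54*4.81^i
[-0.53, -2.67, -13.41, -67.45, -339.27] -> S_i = -0.53*5.03^i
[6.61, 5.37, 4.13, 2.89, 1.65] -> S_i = 6.61 + -1.24*i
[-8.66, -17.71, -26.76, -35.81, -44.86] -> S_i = -8.66 + -9.05*i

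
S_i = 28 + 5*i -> [28, 33, 38, 43, 48]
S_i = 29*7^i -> [29, 203, 1421, 9947, 69629]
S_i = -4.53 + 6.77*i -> [-4.53, 2.24, 9.01, 15.78, 22.55]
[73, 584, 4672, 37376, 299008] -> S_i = 73*8^i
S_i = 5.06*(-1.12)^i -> [5.06, -5.67, 6.35, -7.11, 7.96]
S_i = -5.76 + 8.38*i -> [-5.76, 2.62, 11.0, 19.38, 27.76]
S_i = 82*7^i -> [82, 574, 4018, 28126, 196882]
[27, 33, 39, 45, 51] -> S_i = 27 + 6*i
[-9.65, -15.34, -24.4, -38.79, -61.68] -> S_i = -9.65*1.59^i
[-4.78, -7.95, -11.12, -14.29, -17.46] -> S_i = -4.78 + -3.17*i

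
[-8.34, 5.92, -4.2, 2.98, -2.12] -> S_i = -8.34*(-0.71)^i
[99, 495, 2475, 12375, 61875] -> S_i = 99*5^i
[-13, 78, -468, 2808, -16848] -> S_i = -13*-6^i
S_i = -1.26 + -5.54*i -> [-1.26, -6.8, -12.34, -17.88, -23.42]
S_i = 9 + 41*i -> [9, 50, 91, 132, 173]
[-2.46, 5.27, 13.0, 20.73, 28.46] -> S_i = -2.46 + 7.73*i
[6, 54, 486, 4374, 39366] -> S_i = 6*9^i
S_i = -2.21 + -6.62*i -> [-2.21, -8.83, -15.45, -22.07, -28.69]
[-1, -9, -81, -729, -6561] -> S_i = -1*9^i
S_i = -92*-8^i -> [-92, 736, -5888, 47104, -376832]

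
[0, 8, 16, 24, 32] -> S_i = 0 + 8*i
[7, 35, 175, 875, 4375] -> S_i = 7*5^i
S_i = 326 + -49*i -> [326, 277, 228, 179, 130]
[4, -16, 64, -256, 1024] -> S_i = 4*-4^i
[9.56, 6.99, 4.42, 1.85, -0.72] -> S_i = 9.56 + -2.57*i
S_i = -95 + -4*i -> [-95, -99, -103, -107, -111]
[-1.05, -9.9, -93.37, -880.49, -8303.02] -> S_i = -1.05*9.43^i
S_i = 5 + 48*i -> [5, 53, 101, 149, 197]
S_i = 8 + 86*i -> [8, 94, 180, 266, 352]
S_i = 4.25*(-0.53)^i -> [4.25, -2.25, 1.19, -0.63, 0.34]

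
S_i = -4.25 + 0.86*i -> [-4.25, -3.39, -2.53, -1.67, -0.81]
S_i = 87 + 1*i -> [87, 88, 89, 90, 91]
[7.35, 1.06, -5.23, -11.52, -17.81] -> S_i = 7.35 + -6.29*i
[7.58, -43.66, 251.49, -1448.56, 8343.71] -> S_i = 7.58*(-5.76)^i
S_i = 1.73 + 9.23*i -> [1.73, 10.96, 20.19, 29.42, 38.65]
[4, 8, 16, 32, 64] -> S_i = 4*2^i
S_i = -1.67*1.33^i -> [-1.67, -2.22, -2.95, -3.93, -5.23]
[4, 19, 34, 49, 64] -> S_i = 4 + 15*i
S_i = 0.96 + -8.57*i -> [0.96, -7.61, -16.18, -24.75, -33.32]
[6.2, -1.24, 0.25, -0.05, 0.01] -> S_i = 6.20*(-0.20)^i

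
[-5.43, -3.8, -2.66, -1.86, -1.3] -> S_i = -5.43*0.70^i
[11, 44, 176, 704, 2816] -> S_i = 11*4^i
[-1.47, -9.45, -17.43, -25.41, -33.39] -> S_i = -1.47 + -7.98*i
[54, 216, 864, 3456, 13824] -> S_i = 54*4^i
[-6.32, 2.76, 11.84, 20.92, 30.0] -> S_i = -6.32 + 9.08*i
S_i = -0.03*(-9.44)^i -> [-0.03, 0.28, -2.67, 25.24, -238.24]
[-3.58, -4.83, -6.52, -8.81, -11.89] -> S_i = -3.58*1.35^i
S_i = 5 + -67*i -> [5, -62, -129, -196, -263]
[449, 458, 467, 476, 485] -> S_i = 449 + 9*i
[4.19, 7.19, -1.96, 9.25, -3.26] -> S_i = Random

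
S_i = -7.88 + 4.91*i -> [-7.88, -2.97, 1.94, 6.85, 11.76]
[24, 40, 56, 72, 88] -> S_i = 24 + 16*i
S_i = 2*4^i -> [2, 8, 32, 128, 512]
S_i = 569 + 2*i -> [569, 571, 573, 575, 577]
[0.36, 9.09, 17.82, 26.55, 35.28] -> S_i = 0.36 + 8.73*i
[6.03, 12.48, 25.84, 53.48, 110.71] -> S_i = 6.03*2.07^i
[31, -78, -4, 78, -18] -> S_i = Random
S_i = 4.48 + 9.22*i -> [4.48, 13.7, 22.92, 32.14, 41.36]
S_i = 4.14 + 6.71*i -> [4.14, 10.85, 17.56, 24.27, 30.98]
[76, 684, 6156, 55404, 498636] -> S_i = 76*9^i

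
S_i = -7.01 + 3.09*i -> [-7.01, -3.92, -0.83, 2.26, 5.35]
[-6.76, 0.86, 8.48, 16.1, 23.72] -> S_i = -6.76 + 7.62*i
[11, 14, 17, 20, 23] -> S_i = 11 + 3*i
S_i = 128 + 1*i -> [128, 129, 130, 131, 132]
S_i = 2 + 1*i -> [2, 3, 4, 5, 6]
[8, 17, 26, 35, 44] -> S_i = 8 + 9*i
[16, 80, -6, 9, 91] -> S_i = Random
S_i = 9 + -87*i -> [9, -78, -165, -252, -339]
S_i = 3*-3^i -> [3, -9, 27, -81, 243]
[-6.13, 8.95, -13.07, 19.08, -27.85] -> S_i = -6.13*(-1.46)^i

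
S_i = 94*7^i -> [94, 658, 4606, 32242, 225694]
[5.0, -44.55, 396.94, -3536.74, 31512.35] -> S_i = 5.00*(-8.91)^i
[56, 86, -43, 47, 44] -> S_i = Random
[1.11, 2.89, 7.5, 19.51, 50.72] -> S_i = 1.11*2.60^i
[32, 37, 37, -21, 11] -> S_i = Random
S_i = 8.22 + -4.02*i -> [8.22, 4.2, 0.18, -3.84, -7.86]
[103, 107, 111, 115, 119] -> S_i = 103 + 4*i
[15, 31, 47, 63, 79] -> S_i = 15 + 16*i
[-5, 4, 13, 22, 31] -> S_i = -5 + 9*i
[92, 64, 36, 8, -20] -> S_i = 92 + -28*i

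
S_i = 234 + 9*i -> [234, 243, 252, 261, 270]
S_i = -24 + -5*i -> [-24, -29, -34, -39, -44]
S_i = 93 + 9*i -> [93, 102, 111, 120, 129]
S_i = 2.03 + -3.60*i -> [2.03, -1.57, -5.17, -8.77, -12.37]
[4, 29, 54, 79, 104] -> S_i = 4 + 25*i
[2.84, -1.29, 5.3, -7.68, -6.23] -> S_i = Random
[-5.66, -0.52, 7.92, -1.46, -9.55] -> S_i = Random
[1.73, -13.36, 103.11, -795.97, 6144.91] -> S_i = 1.73*(-7.72)^i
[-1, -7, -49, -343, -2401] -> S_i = -1*7^i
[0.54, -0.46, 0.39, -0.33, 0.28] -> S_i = 0.54*(-0.85)^i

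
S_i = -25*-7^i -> [-25, 175, -1225, 8575, -60025]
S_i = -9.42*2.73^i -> [-9.42, -25.72, -70.21, -191.66, -523.24]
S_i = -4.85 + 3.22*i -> [-4.85, -1.63, 1.59, 4.81, 8.03]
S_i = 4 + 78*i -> [4, 82, 160, 238, 316]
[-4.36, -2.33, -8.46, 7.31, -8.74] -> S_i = Random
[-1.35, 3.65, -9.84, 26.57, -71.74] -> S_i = -1.35*(-2.70)^i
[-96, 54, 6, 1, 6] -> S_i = Random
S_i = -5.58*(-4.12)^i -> [-5.58, 22.99, -94.72, 390.23, -1607.77]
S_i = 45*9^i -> [45, 405, 3645, 32805, 295245]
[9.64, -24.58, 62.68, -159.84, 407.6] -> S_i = 9.64*(-2.55)^i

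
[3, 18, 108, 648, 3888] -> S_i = 3*6^i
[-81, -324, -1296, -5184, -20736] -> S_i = -81*4^i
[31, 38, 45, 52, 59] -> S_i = 31 + 7*i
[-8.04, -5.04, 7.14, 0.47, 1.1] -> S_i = Random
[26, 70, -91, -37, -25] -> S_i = Random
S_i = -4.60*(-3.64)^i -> [-4.6, 16.74, -60.95, 221.85, -807.54]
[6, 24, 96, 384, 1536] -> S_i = 6*4^i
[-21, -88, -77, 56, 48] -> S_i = Random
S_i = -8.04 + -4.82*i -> [-8.04, -12.86, -17.68, -22.5, -27.32]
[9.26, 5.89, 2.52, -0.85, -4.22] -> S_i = 9.26 + -3.37*i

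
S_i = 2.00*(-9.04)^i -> [2.0, -18.08, 163.44, -1477.53, 13356.84]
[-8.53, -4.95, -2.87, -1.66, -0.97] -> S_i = -8.53*0.58^i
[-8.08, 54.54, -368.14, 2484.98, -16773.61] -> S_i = -8.08*(-6.75)^i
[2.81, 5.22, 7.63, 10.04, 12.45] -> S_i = 2.81 + 2.41*i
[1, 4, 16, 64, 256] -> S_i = 1*4^i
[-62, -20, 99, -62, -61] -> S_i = Random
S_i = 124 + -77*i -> [124, 47, -30, -107, -184]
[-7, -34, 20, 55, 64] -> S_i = Random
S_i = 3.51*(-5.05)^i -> [3.51, -17.73, 89.51, -452.04, 2282.83]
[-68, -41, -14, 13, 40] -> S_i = -68 + 27*i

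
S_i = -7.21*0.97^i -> [-7.21, -6.99, -6.78, -6.58, -6.38]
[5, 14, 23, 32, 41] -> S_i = 5 + 9*i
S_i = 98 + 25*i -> [98, 123, 148, 173, 198]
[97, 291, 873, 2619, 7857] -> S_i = 97*3^i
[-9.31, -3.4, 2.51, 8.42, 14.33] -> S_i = -9.31 + 5.91*i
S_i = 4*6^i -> [4, 24, 144, 864, 5184]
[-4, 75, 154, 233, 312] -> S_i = -4 + 79*i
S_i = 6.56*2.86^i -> [6.56, 18.76, 53.66, 153.46, 438.9]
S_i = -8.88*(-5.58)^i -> [-8.88, 49.55, -276.49, 1542.82, -8608.94]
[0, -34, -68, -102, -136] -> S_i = 0 + -34*i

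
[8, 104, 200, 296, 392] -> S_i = 8 + 96*i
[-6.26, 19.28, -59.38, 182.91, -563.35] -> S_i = -6.26*(-3.08)^i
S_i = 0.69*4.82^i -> [0.69, 3.33, 16.03, 77.27, 372.42]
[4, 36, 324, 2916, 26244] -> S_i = 4*9^i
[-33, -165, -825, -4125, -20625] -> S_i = -33*5^i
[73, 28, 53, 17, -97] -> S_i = Random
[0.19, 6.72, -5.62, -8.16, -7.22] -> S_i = Random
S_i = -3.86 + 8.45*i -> [-3.86, 4.59, 13.04, 21.49, 29.94]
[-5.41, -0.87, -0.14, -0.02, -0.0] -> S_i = -5.41*0.16^i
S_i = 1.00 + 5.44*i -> [1.0, 6.44, 11.88, 17.32, 22.76]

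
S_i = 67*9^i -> [67, 603, 5427, 48843, 439587]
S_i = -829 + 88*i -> [-829, -741, -653, -565, -477]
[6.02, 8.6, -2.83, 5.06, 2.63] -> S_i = Random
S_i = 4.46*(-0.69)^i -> [4.46, -3.08, 2.12, -1.47, 1.01]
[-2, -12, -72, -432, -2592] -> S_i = -2*6^i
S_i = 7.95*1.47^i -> [7.95, 11.69, 17.18, 25.25, 37.12]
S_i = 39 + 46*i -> [39, 85, 131, 177, 223]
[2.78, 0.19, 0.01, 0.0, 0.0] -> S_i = 2.78*0.07^i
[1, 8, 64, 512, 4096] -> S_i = 1*8^i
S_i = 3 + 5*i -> [3, 8, 13, 18, 23]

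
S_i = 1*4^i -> [1, 4, 16, 64, 256]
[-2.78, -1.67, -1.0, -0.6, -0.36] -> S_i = -2.78*0.60^i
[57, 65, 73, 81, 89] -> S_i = 57 + 8*i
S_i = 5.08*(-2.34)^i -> [5.08, -11.89, 27.82, -65.09, 152.31]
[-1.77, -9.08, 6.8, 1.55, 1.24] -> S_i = Random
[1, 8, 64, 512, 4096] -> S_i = 1*8^i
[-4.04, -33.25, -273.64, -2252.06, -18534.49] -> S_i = -4.04*8.23^i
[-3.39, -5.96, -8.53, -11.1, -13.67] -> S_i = -3.39 + -2.57*i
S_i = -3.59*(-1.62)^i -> [-3.59, 5.82, -9.42, 15.26, -24.73]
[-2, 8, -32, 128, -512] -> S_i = -2*-4^i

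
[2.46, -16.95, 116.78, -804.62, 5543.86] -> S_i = 2.46*(-6.89)^i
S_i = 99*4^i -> [99, 396, 1584, 6336, 25344]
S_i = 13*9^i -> [13, 117, 1053, 9477, 85293]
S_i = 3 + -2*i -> [3, 1, -1, -3, -5]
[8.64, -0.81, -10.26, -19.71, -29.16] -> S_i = 8.64 + -9.45*i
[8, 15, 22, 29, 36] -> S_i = 8 + 7*i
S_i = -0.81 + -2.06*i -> [-0.81, -2.87, -4.93, -6.99, -9.05]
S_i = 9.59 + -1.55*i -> [9.59, 8.04, 6.49, 4.94, 3.39]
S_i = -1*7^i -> [-1, -7, -49, -343, -2401]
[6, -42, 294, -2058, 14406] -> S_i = 6*-7^i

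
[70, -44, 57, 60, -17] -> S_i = Random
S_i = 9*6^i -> [9, 54, 324, 1944, 11664]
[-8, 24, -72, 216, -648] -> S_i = -8*-3^i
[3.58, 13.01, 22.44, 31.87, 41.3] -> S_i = 3.58 + 9.43*i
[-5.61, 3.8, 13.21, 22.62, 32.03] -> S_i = -5.61 + 9.41*i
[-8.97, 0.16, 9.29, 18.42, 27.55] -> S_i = -8.97 + 9.13*i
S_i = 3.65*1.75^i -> [3.65, 6.39, 11.18, 19.56, 34.23]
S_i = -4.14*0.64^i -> [-4.14, -2.65, -1.7, -1.09, -0.69]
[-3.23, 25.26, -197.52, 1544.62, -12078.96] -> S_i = -3.23*(-7.82)^i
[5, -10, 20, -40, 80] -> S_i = 5*-2^i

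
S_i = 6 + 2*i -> [6, 8, 10, 12, 14]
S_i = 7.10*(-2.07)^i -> [7.1, -14.7, 30.42, -62.98, 130.36]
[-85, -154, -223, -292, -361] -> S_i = -85 + -69*i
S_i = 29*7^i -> [29, 203, 1421, 9947, 69629]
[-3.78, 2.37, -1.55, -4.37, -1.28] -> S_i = Random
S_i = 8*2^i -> [8, 16, 32, 64, 128]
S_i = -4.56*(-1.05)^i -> [-4.56, 4.79, -5.03, 5.28, -5.54]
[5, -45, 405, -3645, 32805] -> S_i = 5*-9^i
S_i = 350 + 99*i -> [350, 449, 548, 647, 746]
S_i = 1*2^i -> [1, 2, 4, 8, 16]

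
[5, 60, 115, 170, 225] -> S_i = 5 + 55*i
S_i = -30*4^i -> [-30, -120, -480, -1920, -7680]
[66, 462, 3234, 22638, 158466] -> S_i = 66*7^i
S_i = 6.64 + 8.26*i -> [6.64, 14.9, 23.16, 31.42, 39.68]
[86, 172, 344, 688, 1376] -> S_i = 86*2^i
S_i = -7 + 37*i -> [-7, 30, 67, 104, 141]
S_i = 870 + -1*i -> [870, 869, 868, 867, 866]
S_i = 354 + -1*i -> [354, 353, 352, 351, 350]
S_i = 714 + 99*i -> [714, 813, 912, 1011, 1110]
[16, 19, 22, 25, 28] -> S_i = 16 + 3*i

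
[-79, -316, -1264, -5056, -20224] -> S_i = -79*4^i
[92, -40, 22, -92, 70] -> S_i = Random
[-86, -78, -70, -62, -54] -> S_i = -86 + 8*i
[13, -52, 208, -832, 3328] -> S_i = 13*-4^i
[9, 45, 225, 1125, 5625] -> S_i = 9*5^i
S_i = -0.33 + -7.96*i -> [-0.33, -8.29, -16.25, -24.21, -32.17]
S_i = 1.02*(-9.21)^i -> [1.02, -9.39, 86.52, -796.85, 7339.03]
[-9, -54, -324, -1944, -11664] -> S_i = -9*6^i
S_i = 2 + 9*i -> [2, 11, 20, 29, 38]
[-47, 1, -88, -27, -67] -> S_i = Random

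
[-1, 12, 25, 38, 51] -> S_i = -1 + 13*i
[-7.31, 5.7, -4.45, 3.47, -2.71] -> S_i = -7.31*(-0.78)^i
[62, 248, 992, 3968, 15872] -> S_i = 62*4^i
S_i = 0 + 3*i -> [0, 3, 6, 9, 12]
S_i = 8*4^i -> [8, 32, 128, 512, 2048]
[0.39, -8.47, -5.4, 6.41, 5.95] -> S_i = Random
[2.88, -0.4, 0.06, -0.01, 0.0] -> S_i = 2.88*(-0.14)^i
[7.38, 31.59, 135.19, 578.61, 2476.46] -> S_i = 7.38*4.28^i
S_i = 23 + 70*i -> [23, 93, 163, 233, 303]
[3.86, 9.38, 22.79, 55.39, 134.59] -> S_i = 3.86*2.43^i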